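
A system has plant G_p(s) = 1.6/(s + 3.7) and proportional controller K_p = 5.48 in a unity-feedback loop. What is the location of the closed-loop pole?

s = -12.47

Closed-loop transfer function: T(s) = K_p·G_p(s)/(1 + K_p·G_p(s)) = 8.768/(s + 3.7 + 8.768) = 8.768/(s + 12.47).
The closed-loop pole is at s = −12.47.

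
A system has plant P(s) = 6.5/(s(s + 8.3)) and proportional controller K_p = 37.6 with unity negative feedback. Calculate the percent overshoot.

42.1%

Closed-loop characteristic equation: s² + 8.3s + 244.4 = 0, so ω_n = 15.63 rad/s and ζ = 8.3/(2·15.63) = 0.2655.
%OS = 100·exp(−πζ/√(1−ζ²)) = 100·exp(−π·0.2655/√0.9295) = 42.1%.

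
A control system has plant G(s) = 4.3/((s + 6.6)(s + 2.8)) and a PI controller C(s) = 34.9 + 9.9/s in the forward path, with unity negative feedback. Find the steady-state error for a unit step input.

0

The open loop C(s)G(s) has a pole at the origin (type 1), so the static position error constant is infinite and e_ss = 1/(1+∞) = 0.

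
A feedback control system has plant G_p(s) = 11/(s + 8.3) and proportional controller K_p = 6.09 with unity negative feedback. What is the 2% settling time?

T_s ≈ 0.0531 s

Closed-loop transfer function: T(s) = K_p·G_p(s)/(1 + K_p·G_p(s)) = 66.99/(s + 8.3 + 66.99) = 66.99/(s + 75.29).
Time constant τ = 1/75.29 = 0.01328 s, so the 2% settling time is about 4τ = 0.0531 s.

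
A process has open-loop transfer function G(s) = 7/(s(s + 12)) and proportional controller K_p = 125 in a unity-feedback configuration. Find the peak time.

Closed-loop characteristic equation: s² + 12s + 875 = 0, so ω_n = 29.58 rad/s and ζ = 12/(2·29.58) = 0.2028.
Damped frequency ω_d = ω_n√(1−ζ²) = 28.97 rad/s, so peak time T_p = π/ω_d = 0.108 s.

T_p = 0.108 s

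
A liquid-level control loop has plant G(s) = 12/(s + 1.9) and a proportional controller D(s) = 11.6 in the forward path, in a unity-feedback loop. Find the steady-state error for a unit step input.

The loop is type 0. Static position error constant K_pos = D(0)·G(0) = 11.6·6.316 = 73.26.
Steady-state error to a unit step: e_ss = 1/(1+K_pos) = 1/74.26 = 0.0135.

0.0135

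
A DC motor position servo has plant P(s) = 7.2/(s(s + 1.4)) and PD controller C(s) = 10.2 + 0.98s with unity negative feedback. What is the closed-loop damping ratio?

ζ = 0.493

Forward path: (10.2 + 0.98s)·7.2/(s(s+1.4)). The closed-loop characteristic equation is s² + (1.4 + 7.2·0.98)s + 7.2·10.2 = 0.
That is s² + 8.456s + 73.44 = 0, so ω_n = 8.57 rad/s and ζ = 8.456/(2·8.57) = 0.4934.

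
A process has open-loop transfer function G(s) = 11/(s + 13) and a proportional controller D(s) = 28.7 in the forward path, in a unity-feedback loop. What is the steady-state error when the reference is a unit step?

The loop is type 0. Static position error constant K_pos = D(0)·G(0) = 28.7·0.8462 = 24.28.
Steady-state error to a unit step: e_ss = 1/(1+K_pos) = 1/25.28 = 0.0395.

0.0395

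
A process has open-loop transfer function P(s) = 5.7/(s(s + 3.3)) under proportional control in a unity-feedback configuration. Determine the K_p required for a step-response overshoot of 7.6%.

From %OS = 100·exp(−πζ/√(1−ζ²)) = 7.6%, ζ = −ln(0.076)/√(π²+ln²(0.076)) = 0.6342.
Characteristic equation s² + 3.3s + 5.7K_p = 0 gives ζ = 3.3/(2√(5.7K_p)).
Setting ζ = 0.6342: √(5.7K_p) = 3.3/(2·0.6342) = 2.602, so K_p = 6.769/5.7 = 1.19.

K_p = 1.19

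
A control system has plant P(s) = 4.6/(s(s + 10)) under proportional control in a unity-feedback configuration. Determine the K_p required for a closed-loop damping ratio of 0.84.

Closed-loop characteristic equation: s² + 10s + K_p·4.6 = 0.
So ω_n = √(4.6K_p) and 2ζω_n = 10, giving ζ = 10/(2√(4.6K_p)).
Setting ζ = 0.84: √(4.6K_p) = 10/(2·0.84) = 5.952, so K_p = 35.43/4.6 = 7.7.

K_p = 7.7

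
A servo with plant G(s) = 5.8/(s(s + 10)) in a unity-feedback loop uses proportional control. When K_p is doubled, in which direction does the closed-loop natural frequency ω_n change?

increase

ω_n = √(5.8·K_p), which grows with K_p.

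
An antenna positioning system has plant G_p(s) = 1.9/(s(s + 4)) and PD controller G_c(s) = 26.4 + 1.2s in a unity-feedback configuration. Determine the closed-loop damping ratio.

ζ = 0.443

Forward path: (26.4 + 1.2s)·1.9/(s(s+4)). The closed-loop characteristic equation is s² + (4 + 1.9·1.2)s + 1.9·26.4 = 0.
That is s² + 6.28s + 50.16 = 0, so ω_n = 7.082 rad/s and ζ = 6.28/(2·7.082) = 0.4434.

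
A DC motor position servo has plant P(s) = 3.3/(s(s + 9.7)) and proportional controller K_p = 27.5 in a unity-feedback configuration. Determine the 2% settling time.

Closed-loop characteristic equation: s² + 9.7s + 90.75 = 0, so ω_n = 9.526 rad/s and ζ = 9.7/(2·9.526) = 0.5091.
2% settling time T_s ≈ 4/(ζω_n) = 4/4.85 = 0.825 s.

T_s ≈ 0.825 s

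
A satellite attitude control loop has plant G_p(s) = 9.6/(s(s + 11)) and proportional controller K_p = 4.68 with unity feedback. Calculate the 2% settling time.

The closed-loop denominator s² + 11s + 44.93 gives ω_n = √44.93 = 6.703 and ζ = 11/(2ω_n) = 0.8205.
2% settling time T_s ≈ 4/(ζω_n) = 4/5.5 = 0.727 s.

T_s ≈ 0.727 s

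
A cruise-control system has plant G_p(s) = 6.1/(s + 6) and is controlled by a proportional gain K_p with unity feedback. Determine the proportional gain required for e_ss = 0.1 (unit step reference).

K_p = 8.85

For a type-0 loop with proportional control, e_ss = 1/(1 + K_p·G_p(0)).
G_p(0) = 1.017. Require 1/(1 + K_p·1.017) = 0.1, so 1 + 1.017·K_p = 10.
K_p = (10 − 1)/1.017 = 8.85.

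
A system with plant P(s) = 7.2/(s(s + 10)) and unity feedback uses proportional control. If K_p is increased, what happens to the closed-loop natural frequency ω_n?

increase

ω_n = √(7.2·K_p), which grows with K_p.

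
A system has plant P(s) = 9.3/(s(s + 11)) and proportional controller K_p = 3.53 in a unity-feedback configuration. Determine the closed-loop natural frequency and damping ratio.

1 + K_p·P(s) = 0 gives s² + 11s + 32.83 = 0.
Matching s² + 2ζω_n s + ω_n²: ω_n = √32.83 = 5.73 rad/s and 2ζω_n = 11, so ζ = 11/(2·5.73) = 0.96.

ω_n = 5.73 rad/s, ζ = 0.96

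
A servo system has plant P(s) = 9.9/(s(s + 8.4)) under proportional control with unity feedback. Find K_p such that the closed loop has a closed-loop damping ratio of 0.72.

Closed-loop characteristic equation: s² + 8.4s + K_p·9.9 = 0.
So ω_n = √(9.9K_p) and 2ζω_n = 8.4, giving ζ = 8.4/(2√(9.9K_p)).
Setting ζ = 0.72: √(9.9K_p) = 8.4/(2·0.72) = 5.833, so K_p = 34.03/9.9 = 3.44.

K_p = 3.44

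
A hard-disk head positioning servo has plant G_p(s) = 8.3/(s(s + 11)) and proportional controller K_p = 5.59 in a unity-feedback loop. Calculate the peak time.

From 1 + K_pG_p(s) = 0: s² + 11s + 46.4 = 0 ⇒ ω_n = 6.812, ζ = 0.8075.
Damped frequency ω_d = ω_n√(1−ζ²) = 4.018 rad/s, so peak time T_p = π/ω_d = 0.782 s.

T_p = 0.782 s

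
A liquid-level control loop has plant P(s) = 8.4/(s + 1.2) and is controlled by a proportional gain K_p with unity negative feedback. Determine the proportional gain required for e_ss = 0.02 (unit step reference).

The loop is type 0, so e_ss(step) = 1/(1 + K_pos) with K_pos = K_p·P(0).
P(0) = 7. Require 1/(1 + K_p·7) = 0.02, so 1 + 7·K_p = 50.
K_p = (50 − 1)/7 = 7.

K_p = 7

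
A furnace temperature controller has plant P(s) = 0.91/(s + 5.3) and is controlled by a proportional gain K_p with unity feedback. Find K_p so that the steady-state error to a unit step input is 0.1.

Steady-state error for a unit step on this type-0 loop is 1/(1 + K_p·P(0)).
P(0) = 0.1717. Require 1/(1 + K_p·0.1717) = 0.1, so 1 + 0.1717·K_p = 10.
K_p = (10 − 1)/0.1717 = 52.4.

K_p = 52.4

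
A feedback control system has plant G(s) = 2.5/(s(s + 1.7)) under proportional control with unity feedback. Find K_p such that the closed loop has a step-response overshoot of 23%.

K_p = 1.61

From %OS = 100·exp(−πζ/√(1−ζ²)) = 23%, ζ = −ln(0.23)/√(π²+ln²(0.23)) = 0.4237.
Characteristic equation s² + 1.7s + 2.5K_p = 0 gives ζ = 1.7/(2√(2.5K_p)).
Setting ζ = 0.4237: √(2.5K_p) = 1.7/(2·0.4237) = 2.006, so K_p = 4.024/2.5 = 1.61.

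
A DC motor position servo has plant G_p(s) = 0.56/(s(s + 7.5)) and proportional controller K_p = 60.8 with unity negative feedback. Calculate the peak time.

Closed-loop characteristic equation: s² + 7.5s + 34.05 = 0, so ω_n = 5.835 rad/s and ζ = 7.5/(2·5.835) = 0.6427.
Damped frequency ω_d = ω_n√(1−ζ²) = 4.471 rad/s, so peak time T_p = π/ω_d = 0.703 s.

T_p = 0.703 s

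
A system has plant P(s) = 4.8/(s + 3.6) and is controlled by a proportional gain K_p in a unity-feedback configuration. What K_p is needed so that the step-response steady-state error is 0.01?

Steady-state error for a unit step on this type-0 loop is 1/(1 + K_p·P(0)).
P(0) = 1.333. Require 1/(1 + K_p·1.333) = 0.01, so 1 + 1.333·K_p = 100.
K_p = (100 − 1)/1.333 = 74.2.

K_p = 74.2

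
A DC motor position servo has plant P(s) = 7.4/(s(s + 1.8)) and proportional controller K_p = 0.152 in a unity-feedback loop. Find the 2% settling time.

T_s ≈ 4.44 s

The closed-loop denominator s² + 1.8s + 1.125 gives ω_n = √1.125 = 1.061 and ζ = 1.8/(2ω_n) = 0.8486.
2% settling time T_s ≈ 4/(ζω_n) = 4/0.9 = 4.44 s.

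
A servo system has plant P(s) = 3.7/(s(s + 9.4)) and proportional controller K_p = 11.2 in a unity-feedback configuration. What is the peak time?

T_p = 0.714 s

Closed-loop characteristic equation: s² + 9.4s + 41.44 = 0, so ω_n = 6.437 rad/s and ζ = 9.4/(2·6.437) = 0.7301.
Damped frequency ω_d = ω_n√(1−ζ²) = 4.399 rad/s, so peak time T_p = π/ω_d = 0.714 s.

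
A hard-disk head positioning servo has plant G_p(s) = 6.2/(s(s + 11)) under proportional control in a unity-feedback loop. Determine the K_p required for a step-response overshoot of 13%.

From %OS = 100·exp(−πζ/√(1−ζ²)) = 13%, ζ = −ln(0.13)/√(π²+ln²(0.13)) = 0.5446.
Characteristic equation s² + 11s + 6.2K_p = 0 gives ζ = 11/(2√(6.2K_p)).
Setting ζ = 0.5446: √(6.2K_p) = 11/(2·0.5446) = 10.1, so K_p = 102/6.2 = 16.4.

K_p = 16.4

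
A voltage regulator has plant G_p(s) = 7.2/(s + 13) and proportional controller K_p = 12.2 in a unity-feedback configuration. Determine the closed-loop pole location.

s = -100.8

Closed-loop transfer function: T(s) = K_p·G_p(s)/(1 + K_p·G_p(s)) = 87.84/(s + 13 + 87.84) = 87.84/(s + 100.8).
The closed-loop pole is at s = −100.8.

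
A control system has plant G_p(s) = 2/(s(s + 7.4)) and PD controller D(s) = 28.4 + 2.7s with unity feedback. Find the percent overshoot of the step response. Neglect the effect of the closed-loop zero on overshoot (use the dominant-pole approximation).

Forward path: (28.4 + 2.7s)·2/(s(s+7.4)). The closed-loop characteristic equation is s² + (7.4 + 2·2.7)s + 2·28.4 = 0.
That is s² + 12.8s + 56.8 = 0, so ω_n = 7.537 rad/s and ζ = 12.8/(2·7.537) = 0.8492.
%OS = 100·exp(−πζ/√(1−ζ²)) = 0.64%.

0.64%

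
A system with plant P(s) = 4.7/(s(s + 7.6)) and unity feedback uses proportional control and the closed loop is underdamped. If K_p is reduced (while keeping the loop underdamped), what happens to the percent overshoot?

decrease

ζ = 7.6/(2√(4.7K_p)) rises as K_p falls; higher damping means less overshoot.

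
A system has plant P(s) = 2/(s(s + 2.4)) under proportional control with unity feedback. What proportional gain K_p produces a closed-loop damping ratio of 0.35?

Closed-loop characteristic equation: s² + 2.4s + K_p·2 = 0.
So ω_n = √(2K_p) and 2ζω_n = 2.4, giving ζ = 2.4/(2√(2K_p)).
Setting ζ = 0.35: √(2K_p) = 2.4/(2·0.35) = 3.429, so K_p = 11.76/2 = 5.88.

K_p = 5.88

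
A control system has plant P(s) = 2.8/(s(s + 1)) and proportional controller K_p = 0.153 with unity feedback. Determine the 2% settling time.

The closed-loop denominator s² + 1s + 0.4284 gives ω_n = √0.4284 = 0.6545 and ζ = 1/(2ω_n) = 0.7639.
2% settling time T_s ≈ 4/(ζω_n) = 4/0.5 = 8 s.

T_s ≈ 8 s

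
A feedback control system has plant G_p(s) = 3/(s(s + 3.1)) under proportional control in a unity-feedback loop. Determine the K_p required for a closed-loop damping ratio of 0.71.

Closed-loop characteristic equation: s² + 3.1s + K_p·3 = 0.
So ω_n = √(3K_p) and 2ζω_n = 3.1, giving ζ = 3.1/(2√(3K_p)).
Setting ζ = 0.71: √(3K_p) = 3.1/(2·0.71) = 2.183, so K_p = 4.766/3 = 1.59.

K_p = 1.59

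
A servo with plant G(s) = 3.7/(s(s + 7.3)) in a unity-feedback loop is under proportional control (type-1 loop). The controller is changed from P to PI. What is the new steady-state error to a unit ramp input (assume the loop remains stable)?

The integrator raises the loop to type 2, so K_v → ∞ and e_ss to a ramp is zero.

0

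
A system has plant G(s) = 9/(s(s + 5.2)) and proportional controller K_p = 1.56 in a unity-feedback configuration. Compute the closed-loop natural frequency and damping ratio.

The closed-loop denominator is s(s+5.2) + 1.56·9 = s² + 5.2s + 14.04.
So ω_n² = 14.04 ⇒ ω_n = 3.747 rad/s, and ζ = 5.2/(2ω_n) = 0.694.

ω_n = 3.75 rad/s, ζ = 0.694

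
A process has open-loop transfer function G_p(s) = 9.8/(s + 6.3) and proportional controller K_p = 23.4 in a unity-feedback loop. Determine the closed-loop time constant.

τ = 0.00424 s

Closed-loop transfer function: T(s) = K_p·G_p(s)/(1 + K_p·G_p(s)) = 229.3/(s + 6.3 + 229.3) = 229.3/(s + 235.6).
Time constant τ = 1/235.6 = 0.00424 s.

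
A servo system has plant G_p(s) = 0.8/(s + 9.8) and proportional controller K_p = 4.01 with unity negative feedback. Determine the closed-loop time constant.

Closed-loop transfer function: T(s) = K_p·G_p(s)/(1 + K_p·G_p(s)) = 3.208/(s + 9.8 + 3.208) = 3.208/(s + 13.01).
Time constant τ = 1/13.01 = 0.0769 s.

τ = 0.0769 s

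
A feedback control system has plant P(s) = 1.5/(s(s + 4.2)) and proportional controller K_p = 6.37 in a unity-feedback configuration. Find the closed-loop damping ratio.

ζ = 0.679

1 + K_p·P(s) = 0 gives s² + 4.2s + 9.555 = 0.
So ω_n² = 9.555 ⇒ ω_n = 3.091 rad/s, and ζ = 4.2/(2ω_n) = 0.679.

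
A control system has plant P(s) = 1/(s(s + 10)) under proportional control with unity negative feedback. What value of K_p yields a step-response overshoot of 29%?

From %OS = 100·exp(−πζ/√(1−ζ²)) = 29%, ζ = −ln(0.29)/√(π²+ln²(0.29)) = 0.3666.
Characteristic equation s² + 10s + 1K_p = 0 gives ζ = 10/(2√(1K_p)).
Setting ζ = 0.3666: √(1K_p) = 10/(2·0.3666) = 13.64, so K_p = 186/1 = 186.

K_p = 186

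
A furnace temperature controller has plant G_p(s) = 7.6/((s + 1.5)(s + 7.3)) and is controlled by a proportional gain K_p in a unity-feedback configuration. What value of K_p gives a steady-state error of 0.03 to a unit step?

Steady-state error for a unit step on this type-0 loop is 1/(1 + K_p·G_p(0)).
G_p(0) = 0.6941. Require 1/(1 + K_p·0.6941) = 0.03, so 1 + 0.6941·K_p = 33.33.
K_p = (33.33 − 1)/0.6941 = 46.6.

K_p = 46.6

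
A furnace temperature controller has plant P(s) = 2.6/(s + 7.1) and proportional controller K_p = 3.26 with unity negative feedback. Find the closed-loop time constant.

τ = 0.0642 s

Closed-loop transfer function: T(s) = K_p·P(s)/(1 + K_p·P(s)) = 8.476/(s + 7.1 + 8.476) = 8.476/(s + 15.58).
Time constant τ = 1/15.58 = 0.0642 s.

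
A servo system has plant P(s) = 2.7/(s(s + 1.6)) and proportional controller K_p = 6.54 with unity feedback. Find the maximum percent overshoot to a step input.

54.4%

Closed-loop characteristic equation: s² + 1.6s + 17.66 = 0, so ω_n = 4.202 rad/s and ζ = 1.6/(2·4.202) = 0.1904.
%OS = 100·exp(−πζ/√(1−ζ²)) = 100·exp(−π·0.1904/√0.9638) = 54.4%.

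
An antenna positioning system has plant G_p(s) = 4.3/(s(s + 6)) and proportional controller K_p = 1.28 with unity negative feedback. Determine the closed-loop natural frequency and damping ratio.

1 + K_p·G_p(s) = 0 gives s² + 6s + 5.504 = 0.
So ω_n² = 5.504 ⇒ ω_n = 2.346 rad/s, and ζ = 6/(2ω_n) = 1.28.

ω_n = 2.35 rad/s, ζ = 1.28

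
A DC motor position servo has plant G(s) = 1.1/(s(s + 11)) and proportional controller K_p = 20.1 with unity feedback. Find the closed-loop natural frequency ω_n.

1 + K_p·G(s) = 0 gives s² + 11s + 22.11 = 0.
So ω_n² = 22.11 ⇒ ω_n = 4.702 rad/s, and ζ = 11/(2ω_n) = 1.17.

ω_n = 4.7 rad/s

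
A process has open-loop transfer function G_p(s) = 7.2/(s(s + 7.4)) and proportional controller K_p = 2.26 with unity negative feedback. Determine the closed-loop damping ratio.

The closed-loop denominator is s(s+7.4) + 2.26·7.2 = s² + 7.4s + 16.27.
Matching s² + 2ζω_n s + ω_n²: ω_n = √16.27 = 4.034 rad/s and 2ζω_n = 7.4, so ζ = 7.4/(2·4.034) = 0.917.

ζ = 0.917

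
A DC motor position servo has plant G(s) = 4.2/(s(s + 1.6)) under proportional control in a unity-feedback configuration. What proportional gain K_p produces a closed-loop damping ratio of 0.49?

K_p = 0.635

Closed-loop characteristic equation: s² + 1.6s + K_p·4.2 = 0.
So ω_n = √(4.2K_p) and 2ζω_n = 1.6, giving ζ = 1.6/(2√(4.2K_p)).
Setting ζ = 0.49: √(4.2K_p) = 1.6/(2·0.49) = 1.633, so K_p = 2.666/4.2 = 0.635.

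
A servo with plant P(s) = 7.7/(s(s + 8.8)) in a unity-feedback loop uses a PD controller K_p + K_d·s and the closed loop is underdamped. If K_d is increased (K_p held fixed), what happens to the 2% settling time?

Characteristic equation s² + (8.8 + 7.7K_d)s + 7.7K_p = 0: raising K_d increases ζω_n = (8.8+7.7K_d)/2 while the loop stays underdamped, so T_s ≈ 4/(ζω_n) decreases.

decrease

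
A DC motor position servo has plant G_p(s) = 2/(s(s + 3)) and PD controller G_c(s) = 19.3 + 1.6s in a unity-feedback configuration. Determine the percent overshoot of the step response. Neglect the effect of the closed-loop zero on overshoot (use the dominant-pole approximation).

16.4%

Forward path: (19.3 + 1.6s)·2/(s(s+3)). The closed-loop characteristic equation is s² + (3 + 2·1.6)s + 2·19.3 = 0.
That is s² + 6.2s + 38.6 = 0, so ω_n = 6.213 rad/s and ζ = 6.2/(2·6.213) = 0.499.
%OS = 100·exp(−πζ/√(1−ζ²)) = 16.4%.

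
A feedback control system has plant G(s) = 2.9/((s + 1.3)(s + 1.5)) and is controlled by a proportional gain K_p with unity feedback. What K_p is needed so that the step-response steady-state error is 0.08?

K_p = 7.73

Steady-state error for a unit step on this type-0 loop is 1/(1 + K_p·G(0)).
G(0) = 1.487. Require 1/(1 + K_p·1.487) = 0.08, so 1 + 1.487·K_p = 12.5.
K_p = (12.5 − 1)/1.487 = 7.73.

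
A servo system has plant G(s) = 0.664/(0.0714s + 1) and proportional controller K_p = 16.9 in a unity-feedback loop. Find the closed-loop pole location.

Closed loop: T(s) = K_p·G/(1+K_p·G) = 11.22/(0.0714s + 1 + 11.22), with pole at s = −(1 + 11.22)/0.0714 = −171.2.

s = -171.2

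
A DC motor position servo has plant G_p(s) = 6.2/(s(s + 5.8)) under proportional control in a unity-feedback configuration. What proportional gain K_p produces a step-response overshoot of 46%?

From %OS = 100·exp(−πζ/√(1−ζ²)) = 46%, ζ = −ln(0.46)/√(π²+ln²(0.46)) = 0.24.
Characteristic equation s² + 5.8s + 6.2K_p = 0 gives ζ = 5.8/(2√(6.2K_p)).
Setting ζ = 0.24: √(6.2K_p) = 5.8/(2·0.24) = 12.09, so K_p = 146.1/6.2 = 23.6.

K_p = 23.6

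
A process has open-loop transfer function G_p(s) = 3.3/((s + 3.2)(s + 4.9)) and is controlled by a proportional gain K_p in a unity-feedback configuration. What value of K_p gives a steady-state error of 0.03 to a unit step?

K_p = 154

The loop is type 0, so e_ss(step) = 1/(1 + K_pos) with K_pos = K_p·G_p(0).
G_p(0) = 0.2105. Require 1/(1 + K_p·0.2105) = 0.03, so 1 + 0.2105·K_p = 33.33.
K_p = (33.33 − 1)/0.2105 = 154.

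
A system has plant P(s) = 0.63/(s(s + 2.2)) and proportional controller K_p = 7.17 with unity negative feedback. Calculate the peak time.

From 1 + K_pP(s) = 0: s² + 2.2s + 4.517 = 0 ⇒ ω_n = 2.125, ζ = 0.5176.
Damped frequency ω_d = ω_n√(1−ζ²) = 1.819 rad/s, so peak time T_p = π/ω_d = 1.73 s.

T_p = 1.73 s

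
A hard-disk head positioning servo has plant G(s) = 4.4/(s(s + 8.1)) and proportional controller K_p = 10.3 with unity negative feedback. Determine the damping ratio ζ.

1 + K_p·G(s) = 0 gives s² + 8.1s + 45.32 = 0.
So ω_n² = 45.32 ⇒ ω_n = 6.732 rad/s, and ζ = 8.1/(2ω_n) = 0.602.

ζ = 0.602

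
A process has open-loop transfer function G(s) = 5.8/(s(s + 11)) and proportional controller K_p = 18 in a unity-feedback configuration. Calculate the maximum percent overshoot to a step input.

13.4%

The closed-loop denominator s² + 11s + 104.4 gives ω_n = √104.4 = 10.22 and ζ = 11/(2ω_n) = 0.5383.
%OS = 100·exp(−πζ/√(1−ζ²)) = 100·exp(−π·0.5383/√0.7102) = 13.4%.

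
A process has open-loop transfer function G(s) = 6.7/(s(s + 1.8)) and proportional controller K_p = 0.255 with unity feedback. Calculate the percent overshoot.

Closed-loop characteristic equation: s² + 1.8s + 1.709 = 0, so ω_n = 1.307 rad/s and ζ = 1.8/(2·1.307) = 0.6885.
%OS = 100·exp(−πζ/√(1−ζ²)) = 100·exp(−π·0.6885/√0.5259) = 5.06%.

5.06%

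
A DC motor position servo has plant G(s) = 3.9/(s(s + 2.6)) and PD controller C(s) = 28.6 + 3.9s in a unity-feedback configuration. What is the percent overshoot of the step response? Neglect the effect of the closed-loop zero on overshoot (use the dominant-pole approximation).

0.725%

Forward path: (28.6 + 3.9s)·3.9/(s(s+2.6)). The closed-loop characteristic equation is s² + (2.6 + 3.9·3.9)s + 3.9·28.6 = 0.
That is s² + 17.81s + 111.5 = 0, so ω_n = 10.56 rad/s and ζ = 17.81/(2·10.56) = 0.8432.
%OS = 100·exp(−πζ/√(1−ζ²)) = 0.725%.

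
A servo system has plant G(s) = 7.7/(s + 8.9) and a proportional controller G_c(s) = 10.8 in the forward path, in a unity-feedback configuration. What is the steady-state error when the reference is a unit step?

The loop is type 0. Static position error constant K_pos = G_c(0)·G(0) = 10.8·0.8652 = 9.344.
Steady-state error to a unit step: e_ss = 1/(1+K_pos) = 1/10.34 = 0.0967.

0.0967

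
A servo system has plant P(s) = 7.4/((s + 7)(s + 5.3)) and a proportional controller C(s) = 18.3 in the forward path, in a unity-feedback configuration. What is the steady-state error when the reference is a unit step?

0.215

The loop is type 0. Static position error constant K_pos = C(0)·P(0) = 18.3·0.1995 = 3.65.
Steady-state error to a unit step: e_ss = 1/(1+K_pos) = 1/4.65 = 0.215.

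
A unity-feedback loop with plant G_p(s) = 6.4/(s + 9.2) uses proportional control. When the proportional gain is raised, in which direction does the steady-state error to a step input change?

decrease

The position error constant K_pos = K_p·G_p(0) grows with K_p, and e_ss = 1/(1+K_pos) falls.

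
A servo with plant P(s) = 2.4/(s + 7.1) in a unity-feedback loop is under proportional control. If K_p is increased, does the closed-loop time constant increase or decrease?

The closed-loop bandwidth 7.1+K_p·2.4 grows with K_p, so τ shrinks.

decrease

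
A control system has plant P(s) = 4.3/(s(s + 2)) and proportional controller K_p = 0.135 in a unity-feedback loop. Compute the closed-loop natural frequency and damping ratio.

1 + K_p·P(s) = 0 gives s² + 2s + 0.5805 = 0.
Matching s² + 2ζω_n s + ω_n²: ω_n = √0.5805 = 0.7619 rad/s and 2ζω_n = 2, so ζ = 2/(2·0.7619) = 1.31.

ω_n = 0.762 rad/s, ζ = 1.31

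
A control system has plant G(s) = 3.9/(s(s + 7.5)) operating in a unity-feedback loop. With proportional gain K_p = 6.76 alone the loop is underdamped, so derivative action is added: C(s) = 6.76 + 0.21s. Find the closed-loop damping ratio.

Forward path: (6.76 + 0.21s)·3.9/(s(s+7.5)). The closed-loop characteristic equation is s² + (7.5 + 3.9·0.21)s + 3.9·6.76 = 0.
That is s² + 8.319s + 26.36 = 0, so ω_n = 5.135 rad/s and ζ = 8.319/(2·5.135) = 0.8101.

ζ = 0.81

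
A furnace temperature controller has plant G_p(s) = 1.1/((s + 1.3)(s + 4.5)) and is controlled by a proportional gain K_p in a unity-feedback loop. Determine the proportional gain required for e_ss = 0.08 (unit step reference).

K_p = 61.2

For a type-0 loop with proportional control, e_ss = 1/(1 + K_p·G_p(0)).
G_p(0) = 0.188. Require 1/(1 + K_p·0.188) = 0.08, so 1 + 0.188·K_p = 12.5.
K_p = (12.5 − 1)/0.188 = 61.2.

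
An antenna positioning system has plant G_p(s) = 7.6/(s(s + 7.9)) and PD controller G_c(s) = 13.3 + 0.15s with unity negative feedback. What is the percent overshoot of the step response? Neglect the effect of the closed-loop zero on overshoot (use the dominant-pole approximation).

Forward path: (13.3 + 0.15s)·7.6/(s(s+7.9)). The closed-loop characteristic equation is s² + (7.9 + 7.6·0.15)s + 7.6·13.3 = 0.
That is s² + 9.04s + 101.1 = 0, so ω_n = 10.05 rad/s and ζ = 9.04/(2·10.05) = 0.4496.
%OS = 100·exp(−πζ/√(1−ζ²)) = 20.6%.

20.6%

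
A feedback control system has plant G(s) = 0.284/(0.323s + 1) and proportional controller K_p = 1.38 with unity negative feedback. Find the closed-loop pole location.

Closed loop: T(s) = K_p·G/(1+K_p·G) = 0.3919/(0.323s + 1 + 0.3919), with pole at s = −(1 + 0.3919)/0.323 = −4.309.

s = -4.309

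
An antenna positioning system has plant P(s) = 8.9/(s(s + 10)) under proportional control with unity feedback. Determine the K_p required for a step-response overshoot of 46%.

K_p = 48.8

From %OS = 100·exp(−πζ/√(1−ζ²)) = 46%, ζ = −ln(0.46)/√(π²+ln²(0.46)) = 0.24.
Characteristic equation s² + 10s + 8.9K_p = 0 gives ζ = 10/(2√(8.9K_p)).
Setting ζ = 0.24: √(8.9K_p) = 10/(2·0.24) = 20.84, so K_p = 434.2/8.9 = 48.8.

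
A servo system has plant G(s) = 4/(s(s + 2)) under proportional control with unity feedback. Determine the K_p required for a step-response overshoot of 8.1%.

From %OS = 100·exp(−πζ/√(1−ζ²)) = 8.1%, ζ = −ln(0.081)/√(π²+ln²(0.081)) = 0.6247.
Characteristic equation s² + 2s + 4K_p = 0 gives ζ = 2/(2√(4K_p)).
Setting ζ = 0.6247: √(4K_p) = 2/(2·0.6247) = 1.601, so K_p = 2.562/4 = 0.641.

K_p = 0.641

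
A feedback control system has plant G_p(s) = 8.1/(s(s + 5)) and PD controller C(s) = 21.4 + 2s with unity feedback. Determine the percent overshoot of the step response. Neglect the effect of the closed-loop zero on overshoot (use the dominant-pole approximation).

1.41%

Forward path: (21.4 + 2s)·8.1/(s(s+5)). The closed-loop characteristic equation is s² + (5 + 8.1·2)s + 8.1·21.4 = 0.
That is s² + 21.2s + 173.3 = 0, so ω_n = 13.17 rad/s and ζ = 21.2/(2·13.17) = 0.8051.
%OS = 100·exp(−πζ/√(1−ζ²)) = 1.41%.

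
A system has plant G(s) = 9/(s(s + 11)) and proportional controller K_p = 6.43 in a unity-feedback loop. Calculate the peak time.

T_p = 0.598 s

From 1 + K_pG(s) = 0: s² + 11s + 57.87 = 0 ⇒ ω_n = 7.607, ζ = 0.723.
Damped frequency ω_d = ω_n√(1−ζ²) = 5.255 rad/s, so peak time T_p = π/ω_d = 0.598 s.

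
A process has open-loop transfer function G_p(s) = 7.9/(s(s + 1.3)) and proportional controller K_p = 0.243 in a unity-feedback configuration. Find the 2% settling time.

T_s ≈ 6.15 s

The closed-loop denominator s² + 1.3s + 1.92 gives ω_n = √1.92 = 1.386 and ζ = 1.3/(2ω_n) = 0.4691.
2% settling time T_s ≈ 4/(ζω_n) = 4/0.65 = 6.15 s.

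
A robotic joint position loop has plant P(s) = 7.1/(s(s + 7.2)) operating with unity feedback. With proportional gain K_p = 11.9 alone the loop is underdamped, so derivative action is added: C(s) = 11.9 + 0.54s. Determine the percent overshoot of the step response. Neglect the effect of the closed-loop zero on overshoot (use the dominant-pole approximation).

Forward path: (11.9 + 0.54s)·7.1/(s(s+7.2)). The closed-loop characteristic equation is s² + (7.2 + 7.1·0.54)s + 7.1·11.9 = 0.
That is s² + 11.03s + 84.49 = 0, so ω_n = 9.192 rad/s and ζ = 11.03/(2·9.192) = 0.6002.
%OS = 100·exp(−πζ/√(1−ζ²)) = 9.47%.

9.47%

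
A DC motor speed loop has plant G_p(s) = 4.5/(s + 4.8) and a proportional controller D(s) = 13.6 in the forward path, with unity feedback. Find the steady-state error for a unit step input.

0.0727

The loop is type 0. Static position error constant K_pos = D(0)·G_p(0) = 13.6·0.9375 = 12.75.
Steady-state error to a unit step: e_ss = 1/(1+K_pos) = 1/13.75 = 0.0727.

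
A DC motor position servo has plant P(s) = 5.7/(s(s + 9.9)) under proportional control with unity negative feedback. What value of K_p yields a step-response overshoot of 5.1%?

From %OS = 100·exp(−πζ/√(1−ζ²)) = 5.1%, ζ = −ln(0.051)/√(π²+ln²(0.051)) = 0.6877.
Characteristic equation s² + 9.9s + 5.7K_p = 0 gives ζ = 9.9/(2√(5.7K_p)).
Setting ζ = 0.6877: √(5.7K_p) = 9.9/(2·0.6877) = 7.198, so K_p = 51.81/5.7 = 9.09.

K_p = 9.09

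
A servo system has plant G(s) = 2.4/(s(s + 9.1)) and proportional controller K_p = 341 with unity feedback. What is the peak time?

Closed-loop characteristic equation: s² + 9.1s + 818.4 = 0, so ω_n = 28.61 rad/s and ζ = 9.1/(2·28.61) = 0.159.
Damped frequency ω_d = ω_n√(1−ζ²) = 28.24 rad/s, so peak time T_p = π/ω_d = 0.111 s.

T_p = 0.111 s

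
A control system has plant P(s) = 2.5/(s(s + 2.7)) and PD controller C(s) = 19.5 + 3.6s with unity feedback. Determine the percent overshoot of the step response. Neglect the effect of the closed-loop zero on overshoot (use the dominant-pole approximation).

Forward path: (19.5 + 3.6s)·2.5/(s(s+2.7)). The closed-loop characteristic equation is s² + (2.7 + 2.5·3.6)s + 2.5·19.5 = 0.
That is s² + 11.7s + 48.75 = 0, so ω_n = 6.982 rad/s and ζ = 11.7/(2·6.982) = 0.8379.
%OS = 100·exp(−πζ/√(1−ζ²)) = 0.805%.

0.805%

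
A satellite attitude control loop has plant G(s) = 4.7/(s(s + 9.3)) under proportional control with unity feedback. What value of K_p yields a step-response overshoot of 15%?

K_p = 17.2

From %OS = 100·exp(−πζ/√(1−ζ²)) = 15%, ζ = −ln(0.15)/√(π²+ln²(0.15)) = 0.5169.
Characteristic equation s² + 9.3s + 4.7K_p = 0 gives ζ = 9.3/(2√(4.7K_p)).
Setting ζ = 0.5169: √(4.7K_p) = 9.3/(2·0.5169) = 8.995, so K_p = 80.92/4.7 = 17.2.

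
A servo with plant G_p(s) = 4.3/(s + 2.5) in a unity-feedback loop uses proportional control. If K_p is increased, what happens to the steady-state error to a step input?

The position error constant K_pos = K_p·G_p(0) grows with K_p, and e_ss = 1/(1+K_pos) falls.

decrease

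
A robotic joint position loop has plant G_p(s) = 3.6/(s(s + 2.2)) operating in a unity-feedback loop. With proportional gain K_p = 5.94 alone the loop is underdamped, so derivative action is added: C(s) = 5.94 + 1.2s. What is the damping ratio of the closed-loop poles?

Forward path: (5.94 + 1.2s)·3.6/(s(s+2.2)). The closed-loop characteristic equation is s² + (2.2 + 3.6·1.2)s + 3.6·5.94 = 0.
That is s² + 6.52s + 21.38 = 0, so ω_n = 4.624 rad/s and ζ = 6.52/(2·4.624) = 0.705.

ζ = 0.705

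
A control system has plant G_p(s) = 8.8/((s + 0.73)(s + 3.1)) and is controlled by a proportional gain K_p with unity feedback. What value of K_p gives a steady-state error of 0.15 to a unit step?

K_p = 1.46

The loop is type 0, so e_ss(step) = 1/(1 + K_pos) with K_pos = K_p·G_p(0).
G_p(0) = 3.889. Require 1/(1 + K_p·3.889) = 0.15, so 1 + 3.889·K_p = 6.667.
K_p = (6.667 − 1)/3.889 = 1.46.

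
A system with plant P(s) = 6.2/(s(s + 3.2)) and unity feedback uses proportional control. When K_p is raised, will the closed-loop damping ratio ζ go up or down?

ζ = 3.2/(2√(6.2K_p)); increasing K_p raises the denominator, so ζ falls.

decrease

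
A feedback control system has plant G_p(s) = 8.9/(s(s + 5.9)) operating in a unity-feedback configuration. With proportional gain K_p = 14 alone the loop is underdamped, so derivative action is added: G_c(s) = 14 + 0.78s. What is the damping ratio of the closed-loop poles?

Forward path: (14 + 0.78s)·8.9/(s(s+5.9)). The closed-loop characteristic equation is s² + (5.9 + 8.9·0.78)s + 8.9·14 = 0.
That is s² + 12.84s + 124.6 = 0, so ω_n = 11.16 rad/s and ζ = 12.84/(2·11.16) = 0.5752.

ζ = 0.575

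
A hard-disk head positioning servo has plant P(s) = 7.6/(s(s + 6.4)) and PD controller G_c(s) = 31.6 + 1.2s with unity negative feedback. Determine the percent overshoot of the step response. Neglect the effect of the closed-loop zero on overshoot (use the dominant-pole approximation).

Forward path: (31.6 + 1.2s)·7.6/(s(s+6.4)). The closed-loop characteristic equation is s² + (6.4 + 7.6·1.2)s + 7.6·31.6 = 0.
That is s² + 15.52s + 240.2 = 0, so ω_n = 15.5 rad/s and ζ = 15.52/(2·15.5) = 0.5007.
%OS = 100·exp(−πζ/√(1−ζ²)) = 16.2%.

16.2%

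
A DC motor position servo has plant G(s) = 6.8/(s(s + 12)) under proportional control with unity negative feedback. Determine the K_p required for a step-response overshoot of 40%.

K_p = 67.5

From %OS = 100·exp(−πζ/√(1−ζ²)) = 40%, ζ = −ln(0.4)/√(π²+ln²(0.4)) = 0.28.
Characteristic equation s² + 12s + 6.8K_p = 0 gives ζ = 12/(2√(6.8K_p)).
Setting ζ = 0.28: √(6.8K_p) = 12/(2·0.28) = 21.43, so K_p = 459.2/6.8 = 67.5.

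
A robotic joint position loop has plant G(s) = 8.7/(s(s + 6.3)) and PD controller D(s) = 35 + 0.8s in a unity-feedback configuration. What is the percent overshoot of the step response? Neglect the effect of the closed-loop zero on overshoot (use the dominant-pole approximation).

27.5%

Forward path: (35 + 0.8s)·8.7/(s(s+6.3)). The closed-loop characteristic equation is s² + (6.3 + 8.7·0.8)s + 8.7·35 = 0.
That is s² + 13.26s + 304.5 = 0, so ω_n = 17.45 rad/s and ζ = 13.26/(2·17.45) = 0.3799.
%OS = 100·exp(−πζ/√(1−ζ²)) = 27.5%.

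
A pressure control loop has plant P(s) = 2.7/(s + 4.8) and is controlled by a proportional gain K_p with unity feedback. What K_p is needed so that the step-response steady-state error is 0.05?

K_p = 33.8

Steady-state error for a unit step on this type-0 loop is 1/(1 + K_p·P(0)).
P(0) = 0.5625. Require 1/(1 + K_p·0.5625) = 0.05, so 1 + 0.5625·K_p = 20.
K_p = (20 − 1)/0.5625 = 33.8.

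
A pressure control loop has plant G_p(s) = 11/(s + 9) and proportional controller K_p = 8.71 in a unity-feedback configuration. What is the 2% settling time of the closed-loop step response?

Closed-loop transfer function: T(s) = K_p·G_p(s)/(1 + K_p·G_p(s)) = 95.81/(s + 9 + 95.81) = 95.81/(s + 104.8).
Time constant τ = 1/104.8 = 0.009541 s, so the 2% settling time is about 4τ = 0.0382 s.

T_s ≈ 0.0382 s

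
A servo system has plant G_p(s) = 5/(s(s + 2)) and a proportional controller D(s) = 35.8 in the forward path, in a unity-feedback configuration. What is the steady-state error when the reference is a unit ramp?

The loop has one pole at the origin (type 1). Velocity error constant K_v = lim_{s→0} s·D(s)G_p(s) = 35.8·5/2 = 89.5.
Steady-state error to a unit ramp: e_ss = 1/K_v = 0.0112.

0.0112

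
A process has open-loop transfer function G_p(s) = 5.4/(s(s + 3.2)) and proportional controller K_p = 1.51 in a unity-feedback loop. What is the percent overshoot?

11.9%

Closed-loop characteristic equation: s² + 3.2s + 8.154 = 0, so ω_n = 2.856 rad/s and ζ = 3.2/(2·2.856) = 0.5603.
%OS = 100·exp(−πζ/√(1−ζ²)) = 100·exp(−π·0.5603/√0.686) = 11.9%.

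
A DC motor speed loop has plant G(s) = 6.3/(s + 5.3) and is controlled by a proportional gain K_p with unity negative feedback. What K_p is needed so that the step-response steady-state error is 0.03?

For a type-0 loop with proportional control, e_ss = 1/(1 + K_p·G(0)).
G(0) = 1.189. Require 1/(1 + K_p·1.189) = 0.03, so 1 + 1.189·K_p = 33.33.
K_p = (33.33 − 1)/1.189 = 27.2.

K_p = 27.2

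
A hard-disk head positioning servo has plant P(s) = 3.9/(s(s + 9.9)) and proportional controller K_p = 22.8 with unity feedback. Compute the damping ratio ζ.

1 + K_p·P(s) = 0 gives s² + 9.9s + 88.92 = 0.
Matching s² + 2ζω_n s + ω_n²: ω_n = √88.92 = 9.43 rad/s and 2ζω_n = 9.9, so ζ = 9.9/(2·9.43) = 0.525.

ζ = 0.525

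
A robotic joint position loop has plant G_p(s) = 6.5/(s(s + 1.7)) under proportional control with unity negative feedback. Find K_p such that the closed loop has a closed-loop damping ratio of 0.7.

Closed-loop characteristic equation: s² + 1.7s + K_p·6.5 = 0.
So ω_n = √(6.5K_p) and 2ζω_n = 1.7, giving ζ = 1.7/(2√(6.5K_p)).
Setting ζ = 0.7: √(6.5K_p) = 1.7/(2·0.7) = 1.214, so K_p = 1.474/6.5 = 0.227.

K_p = 0.227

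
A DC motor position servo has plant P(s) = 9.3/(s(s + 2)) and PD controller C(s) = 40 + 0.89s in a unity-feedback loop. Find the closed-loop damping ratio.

ζ = 0.266

Forward path: (40 + 0.89s)·9.3/(s(s+2)). The closed-loop characteristic equation is s² + (2 + 9.3·0.89)s + 9.3·40 = 0.
That is s² + 10.28s + 372 = 0, so ω_n = 19.29 rad/s and ζ = 10.28/(2·19.29) = 0.2664.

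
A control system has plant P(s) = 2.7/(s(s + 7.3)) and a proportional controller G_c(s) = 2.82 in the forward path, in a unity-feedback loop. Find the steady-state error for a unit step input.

The open loop G_c(s)P(s) has a pole at the origin (type 1), so the static position error constant is infinite and e_ss = 1/(1+∞) = 0.

0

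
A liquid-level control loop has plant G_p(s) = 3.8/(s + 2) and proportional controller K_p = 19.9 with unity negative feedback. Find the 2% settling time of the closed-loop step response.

Closed-loop transfer function: T(s) = K_p·G_p(s)/(1 + K_p·G_p(s)) = 75.62/(s + 2 + 75.62) = 75.62/(s + 77.62).
Time constant τ = 1/77.62 = 0.01288 s, so the 2% settling time is about 4τ = 0.0515 s.

T_s ≈ 0.0515 s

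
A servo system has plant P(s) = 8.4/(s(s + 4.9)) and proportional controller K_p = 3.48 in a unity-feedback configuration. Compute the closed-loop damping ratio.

With unity feedback the closed-loop characteristic equation is s² + 4.9s + 3.48·8.4 = s² + 4.9s + 29.23 = 0.
So ω_n² = 29.23 ⇒ ω_n = 5.407 rad/s, and ζ = 4.9/(2ω_n) = 0.453.

ζ = 0.453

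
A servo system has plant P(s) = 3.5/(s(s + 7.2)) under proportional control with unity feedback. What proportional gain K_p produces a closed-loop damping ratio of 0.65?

K_p = 8.76

Closed-loop characteristic equation: s² + 7.2s + K_p·3.5 = 0.
So ω_n = √(3.5K_p) and 2ζω_n = 7.2, giving ζ = 7.2/(2√(3.5K_p)).
Setting ζ = 0.65: √(3.5K_p) = 7.2/(2·0.65) = 5.538, so K_p = 30.67/3.5 = 8.76.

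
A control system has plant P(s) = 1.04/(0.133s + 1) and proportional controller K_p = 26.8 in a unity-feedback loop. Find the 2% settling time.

Closed loop: T(s) = K_p·P/(1+K_p·P) = 27.87/(0.133s + 1 + 27.87), with pole at s = −(1 + 27.87)/0.133 = −217.1.
τ = 1/217.1 = 0.004607 s, so 2% settling time ≈ 4τ = 0.0184 s.

T_s ≈ 0.0184 s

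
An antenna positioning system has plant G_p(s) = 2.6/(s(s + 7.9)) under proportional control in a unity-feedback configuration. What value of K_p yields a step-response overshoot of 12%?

From %OS = 100·exp(−πζ/√(1−ζ²)) = 12%, ζ = −ln(0.12)/√(π²+ln²(0.12)) = 0.5594.
Characteristic equation s² + 7.9s + 2.6K_p = 0 gives ζ = 7.9/(2√(2.6K_p)).
Setting ζ = 0.5594: √(2.6K_p) = 7.9/(2·0.5594) = 7.061, so K_p = 49.86/2.6 = 19.2.

K_p = 19.2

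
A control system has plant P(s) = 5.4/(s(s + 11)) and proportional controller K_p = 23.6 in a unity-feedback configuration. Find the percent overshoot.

17.3%

The closed-loop denominator s² + 11s + 127.4 gives ω_n = √127.4 = 11.29 and ζ = 11/(2ω_n) = 0.4872.
%OS = 100·exp(−πζ/√(1−ζ²)) = 100·exp(−π·0.4872/√0.7626) = 17.3%.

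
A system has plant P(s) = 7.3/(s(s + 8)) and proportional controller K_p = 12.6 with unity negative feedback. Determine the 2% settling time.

T_s ≈ 1 s

The closed-loop denominator s² + 8s + 91.98 gives ω_n = √91.98 = 9.591 and ζ = 8/(2ω_n) = 0.4171.
2% settling time T_s ≈ 4/(ζω_n) = 4/4 = 1 s.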